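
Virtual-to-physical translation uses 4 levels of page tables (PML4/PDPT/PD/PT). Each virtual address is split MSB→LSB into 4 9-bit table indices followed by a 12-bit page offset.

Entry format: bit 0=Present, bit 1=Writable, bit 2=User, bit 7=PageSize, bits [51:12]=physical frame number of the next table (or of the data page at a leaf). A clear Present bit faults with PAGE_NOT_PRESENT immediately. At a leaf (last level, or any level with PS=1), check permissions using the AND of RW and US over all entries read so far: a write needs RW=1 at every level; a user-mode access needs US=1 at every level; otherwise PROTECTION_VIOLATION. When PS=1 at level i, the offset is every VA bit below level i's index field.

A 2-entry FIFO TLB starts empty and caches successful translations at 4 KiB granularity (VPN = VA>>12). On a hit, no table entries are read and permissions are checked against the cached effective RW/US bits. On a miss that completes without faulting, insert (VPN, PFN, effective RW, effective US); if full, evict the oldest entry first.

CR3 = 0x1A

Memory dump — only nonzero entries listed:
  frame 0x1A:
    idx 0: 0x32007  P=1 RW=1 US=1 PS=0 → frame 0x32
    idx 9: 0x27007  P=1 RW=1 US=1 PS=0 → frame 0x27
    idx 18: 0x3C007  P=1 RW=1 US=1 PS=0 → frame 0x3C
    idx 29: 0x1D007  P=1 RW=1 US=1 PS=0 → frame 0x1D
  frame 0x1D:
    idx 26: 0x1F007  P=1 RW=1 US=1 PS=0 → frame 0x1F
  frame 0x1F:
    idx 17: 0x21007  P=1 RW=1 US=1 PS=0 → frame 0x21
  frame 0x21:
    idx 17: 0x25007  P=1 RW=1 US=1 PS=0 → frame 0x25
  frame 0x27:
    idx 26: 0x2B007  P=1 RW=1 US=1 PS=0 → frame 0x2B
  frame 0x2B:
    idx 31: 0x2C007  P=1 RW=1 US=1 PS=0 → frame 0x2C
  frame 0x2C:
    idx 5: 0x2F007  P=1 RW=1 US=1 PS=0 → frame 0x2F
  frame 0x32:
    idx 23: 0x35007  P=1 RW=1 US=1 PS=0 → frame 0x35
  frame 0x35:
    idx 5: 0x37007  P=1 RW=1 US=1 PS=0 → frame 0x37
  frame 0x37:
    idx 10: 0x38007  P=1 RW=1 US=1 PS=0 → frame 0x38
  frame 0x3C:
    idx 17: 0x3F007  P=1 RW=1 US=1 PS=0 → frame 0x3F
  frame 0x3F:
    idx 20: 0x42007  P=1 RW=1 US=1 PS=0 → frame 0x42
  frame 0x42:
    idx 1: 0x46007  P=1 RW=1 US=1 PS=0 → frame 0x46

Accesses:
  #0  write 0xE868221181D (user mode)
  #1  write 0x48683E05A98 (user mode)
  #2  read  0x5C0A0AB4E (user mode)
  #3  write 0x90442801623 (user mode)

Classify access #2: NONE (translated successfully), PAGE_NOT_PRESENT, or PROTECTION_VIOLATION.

Per-access translation:
#0 VA=0xE868221181D (w,user):
  [0] read 0x1A idx=29: raw=0x1D007 flags P=1 W=1 U=1 S=0
  [1] read 0x1D idx=26: raw=0x1F007 flags P=1 W=1 U=1 S=0
  [2] read 0x1F idx=17: raw=0x21007 flags P=1 W=1 U=1 S=0
  [3] read 0x21 idx=17: raw=0x25007 flags P=1 W=1 U=1 S=0
  ✓ 0x2581D  — 4 lookups
#1 VA=0x48683E05A98 (w,user):
  [0] read 0x1A idx=9: raw=0x27007 flags P=1 W=1 U=1 S=0
  [1] read 0x27 idx=26: raw=0x2B007 flags P=1 W=1 U=1 S=0
  [2] read 0x2B idx=31: raw=0x2C007 flags P=1 W=1 U=1 S=0
  [3] read 0x2C idx=5: raw=0x2F007 flags P=1 W=1 U=1 S=0
  ✓ 0x2FA98  — 4 lookups
#2 VA=0x5C0A0AB4E (r,user):
  [0] read 0x1A idx=0: raw=0x32007 flags P=1 W=1 U=1 S=0
  [1] read 0x32 idx=23: raw=0x35007 flags P=1 W=1 U=1 S=0
  [2] read 0x35 idx=5: raw=0x37007 flags P=1 W=1 U=1 S=0
  [3] read 0x37 idx=10: raw=0x38007 flags P=1 W=1 U=1 S=0
  ✓ 0x38B4E  — 4 lookups
#3 VA=0x90442801623 (w,user):
  [0] read 0x1A idx=18: raw=0x3C007 flags P=1 W=1 U=1 S=0
  [1] read 0x3C idx=17: raw=0x3F007 flags P=1 W=1 U=1 S=0
  [2] read 0x3F idx=20: raw=0x42007 flags P=1 W=1 U=1 S=0
  [3] read 0x42 idx=1: raw=0x46007 flags P=1 W=1 U=1 S=0
  ✓ 0x46623  — 4 lookups

Access #2 fault: NONE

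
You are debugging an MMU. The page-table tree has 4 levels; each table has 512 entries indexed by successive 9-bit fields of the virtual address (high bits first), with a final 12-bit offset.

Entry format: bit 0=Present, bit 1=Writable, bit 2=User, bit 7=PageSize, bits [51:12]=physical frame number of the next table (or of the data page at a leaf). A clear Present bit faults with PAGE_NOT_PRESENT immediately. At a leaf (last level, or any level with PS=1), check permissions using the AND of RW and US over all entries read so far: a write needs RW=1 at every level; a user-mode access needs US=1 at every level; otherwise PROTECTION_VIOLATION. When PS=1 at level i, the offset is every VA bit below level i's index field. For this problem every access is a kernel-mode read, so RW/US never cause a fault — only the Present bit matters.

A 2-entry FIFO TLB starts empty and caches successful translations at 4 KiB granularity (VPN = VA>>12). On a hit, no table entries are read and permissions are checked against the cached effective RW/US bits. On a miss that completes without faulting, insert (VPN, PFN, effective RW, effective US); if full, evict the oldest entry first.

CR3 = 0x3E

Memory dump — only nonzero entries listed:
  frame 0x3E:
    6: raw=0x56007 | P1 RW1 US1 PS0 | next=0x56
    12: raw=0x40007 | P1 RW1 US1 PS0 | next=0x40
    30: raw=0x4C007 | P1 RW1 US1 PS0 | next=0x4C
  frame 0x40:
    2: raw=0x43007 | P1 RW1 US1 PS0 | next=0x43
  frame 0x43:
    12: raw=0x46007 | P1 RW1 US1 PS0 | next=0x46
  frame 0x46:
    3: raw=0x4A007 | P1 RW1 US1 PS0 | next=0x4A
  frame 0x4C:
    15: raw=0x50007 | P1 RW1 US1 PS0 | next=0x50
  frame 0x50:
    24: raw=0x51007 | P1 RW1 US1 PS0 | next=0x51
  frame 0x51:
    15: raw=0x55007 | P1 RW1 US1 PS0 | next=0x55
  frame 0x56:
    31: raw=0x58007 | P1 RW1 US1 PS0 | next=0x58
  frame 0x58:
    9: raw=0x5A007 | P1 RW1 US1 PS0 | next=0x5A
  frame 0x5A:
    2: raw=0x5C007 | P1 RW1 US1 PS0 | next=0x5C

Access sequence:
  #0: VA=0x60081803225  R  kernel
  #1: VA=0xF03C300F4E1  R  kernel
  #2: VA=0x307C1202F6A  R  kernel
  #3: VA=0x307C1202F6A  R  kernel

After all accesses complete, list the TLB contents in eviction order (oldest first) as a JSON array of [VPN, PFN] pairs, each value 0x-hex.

Walk each access:
#0 VA=0x60081803225 (r,kernel):
  L0: frame=0x3E idx=12 entry=0x40007 [P=1 RW=1 US=1 PS=0]
  L1: frame=0x40 idx=2 entry=0x43007 [P=1 RW=1 US=1 PS=0]
  L2: frame=0x43 idx=12 entry=0x46007 [P=1 RW=1 US=1 PS=0]
  L3: frame=0x46 idx=3 entry=0x4A007 [P=1 RW=1 US=1 PS=0]
  ✓ 0x4A225  — 4 lookups
#1 VA=0xF03C300F4E1 (r,kernel):
  L0: frame=0x3E idx=30 entry=0x4C007 [P=1 RW=1 US=1 PS=0]
  L1: frame=0x4C idx=15 entry=0x50007 [P=1 RW=1 US=1 PS=0]
  L2: frame=0x50 idx=24 entry=0x51007 [P=1 RW=1 US=1 PS=0]
  L3: frame=0x51 idx=15 entry=0x55007 [P=1 RW=1 US=1 PS=0]
  ✓ 0x554E1  — 4 lookups
#2 VA=0x307C1202F6A (r,kernel):
  L0: frame=0x3E idx=6 entry=0x56007 [P=1 RW=1 US=1 PS=0]
  L1: frame=0x56 idx=31 entry=0x58007 [P=1 RW=1 US=1 PS=0]
  L2: frame=0x58 idx=9 entry=0x5A007 [P=1 RW=1 US=1 PS=0]
  L3: frame=0x5A idx=2 entry=0x5C007 [P=1 RW=1 US=1 PS=0]
  ✓ 0x5CF6A  — 4 lookups
#3 VA=0x307C1202F6A (r,kernel):
  TLB hit vpn=0x307C1202 → PA=0x5CF6A

TLB: [["0xF03C300F", "0x55"], ["0x307C1202", "0x5C"]]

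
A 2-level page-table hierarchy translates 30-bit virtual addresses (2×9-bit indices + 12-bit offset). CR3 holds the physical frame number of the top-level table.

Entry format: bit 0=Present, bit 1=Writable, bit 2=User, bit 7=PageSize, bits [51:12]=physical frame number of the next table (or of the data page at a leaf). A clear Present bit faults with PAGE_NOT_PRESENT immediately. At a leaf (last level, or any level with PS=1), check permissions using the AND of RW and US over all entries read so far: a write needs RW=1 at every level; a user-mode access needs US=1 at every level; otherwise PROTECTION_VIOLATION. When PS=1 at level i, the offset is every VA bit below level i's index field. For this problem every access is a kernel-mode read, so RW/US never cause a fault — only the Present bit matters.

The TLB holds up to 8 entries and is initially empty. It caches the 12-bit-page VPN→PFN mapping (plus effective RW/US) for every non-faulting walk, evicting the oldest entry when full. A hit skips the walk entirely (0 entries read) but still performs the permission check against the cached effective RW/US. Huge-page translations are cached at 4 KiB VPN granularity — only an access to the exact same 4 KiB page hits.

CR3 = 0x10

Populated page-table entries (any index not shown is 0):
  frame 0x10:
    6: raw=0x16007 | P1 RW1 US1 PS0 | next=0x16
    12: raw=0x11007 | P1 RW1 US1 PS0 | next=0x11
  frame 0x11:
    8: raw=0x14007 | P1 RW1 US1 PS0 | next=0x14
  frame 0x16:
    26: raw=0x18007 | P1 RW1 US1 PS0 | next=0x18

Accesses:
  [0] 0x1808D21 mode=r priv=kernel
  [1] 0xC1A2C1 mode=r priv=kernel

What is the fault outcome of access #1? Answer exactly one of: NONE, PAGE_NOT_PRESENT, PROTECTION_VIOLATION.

Walk each access:
#0 VA=0x1808D21 (r,kernel):
  lvl0: tbl 0x10, slot 12 ⇒ 0x11007 (P1/RW1/US1/PS0)
  lvl1: tbl 0x11, slot 8 ⇒ 0x14007 (P1/RW1/US1/PS0)
  ✓ 0x14D21  — 2 lookups
#1 VA=0xC1A2C1 (r,kernel):
  lvl0: tbl 0x10, slot 6 ⇒ 0x16007 (P1/RW1/US1/PS0)
  lvl1: tbl 0x16, slot 26 ⇒ 0x18007 (P1/RW1/US1/PS0)
  ✓ 0x182C1  — 2 lookups

Access #1 fault: NONE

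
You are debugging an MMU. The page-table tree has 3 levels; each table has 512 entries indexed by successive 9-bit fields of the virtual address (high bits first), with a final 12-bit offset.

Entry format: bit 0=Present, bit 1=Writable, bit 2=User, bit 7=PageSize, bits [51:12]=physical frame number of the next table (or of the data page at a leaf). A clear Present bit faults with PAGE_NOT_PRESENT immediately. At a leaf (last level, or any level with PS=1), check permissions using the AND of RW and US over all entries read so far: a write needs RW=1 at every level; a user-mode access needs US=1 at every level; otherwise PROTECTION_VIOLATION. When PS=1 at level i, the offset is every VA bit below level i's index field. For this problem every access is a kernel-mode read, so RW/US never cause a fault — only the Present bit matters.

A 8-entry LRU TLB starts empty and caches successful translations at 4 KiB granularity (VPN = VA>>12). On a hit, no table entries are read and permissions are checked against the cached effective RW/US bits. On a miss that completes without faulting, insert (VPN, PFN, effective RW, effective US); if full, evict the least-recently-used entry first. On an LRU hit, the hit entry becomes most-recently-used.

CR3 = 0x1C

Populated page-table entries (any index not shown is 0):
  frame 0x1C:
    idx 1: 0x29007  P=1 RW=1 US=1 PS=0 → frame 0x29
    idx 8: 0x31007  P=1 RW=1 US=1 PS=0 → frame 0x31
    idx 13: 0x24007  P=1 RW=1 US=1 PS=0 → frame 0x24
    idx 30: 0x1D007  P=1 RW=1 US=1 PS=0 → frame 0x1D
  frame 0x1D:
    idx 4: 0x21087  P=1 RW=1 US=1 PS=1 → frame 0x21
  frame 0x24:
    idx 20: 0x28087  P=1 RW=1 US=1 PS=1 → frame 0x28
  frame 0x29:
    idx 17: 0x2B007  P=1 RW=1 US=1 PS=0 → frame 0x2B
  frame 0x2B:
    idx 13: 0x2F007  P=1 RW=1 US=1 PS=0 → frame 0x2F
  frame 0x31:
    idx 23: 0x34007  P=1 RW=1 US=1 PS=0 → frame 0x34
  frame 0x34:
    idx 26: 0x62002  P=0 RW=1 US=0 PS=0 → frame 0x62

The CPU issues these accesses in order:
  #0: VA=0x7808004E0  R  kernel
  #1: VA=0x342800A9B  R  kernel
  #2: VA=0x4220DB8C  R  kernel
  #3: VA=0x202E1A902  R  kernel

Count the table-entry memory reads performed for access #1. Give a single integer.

Trace:
#0 VA=0x7808004E0 (r,kernel):
  L0: frame=0x1C idx=30 entry=0x1D007 [P=1 RW=1 US=1 PS=0]
  L1: frame=0x1D idx=4 entry=0x21087 [P=1 RW=1 US=1 PS=1]
  ✓ 0x214E0 (huge @L1)  — 2 lookups
#1 VA=0x342800A9B (r,kernel):
  L0: frame=0x1C idx=13 entry=0x24007 [P=1 RW=1 US=1 PS=0]
  L1: frame=0x24 idx=20 entry=0x28087 [P=1 RW=1 US=1 PS=1]
  ✓ 0x28A9B (huge @L1)  — 2 lookups
#2 VA=0x4220DB8C (r,kernel):
  L0: frame=0x1C idx=1 entry=0x29007 [P=1 RW=1 US=1 PS=0]
  L1: frame=0x29 idx=17 entry=0x2B007 [P=1 RW=1 US=1 PS=0]
  L2: frame=0x2B idx=13 entry=0x2F007 [P=1 RW=1 US=1 PS=0]
  ✓ 0x2FB8C  — 3 lookups
#3 VA=0x202E1A902 (r,kernel):
  L0: frame=0x1C idx=8 entry=0x31007 [P=1 RW=1 US=1 PS=0]
  L1: frame=0x31 idx=23 entry=0x34007 [P=1 RW=1 US=1 PS=0]
  L2: frame=0x34 idx=26 entry=0x62002 [P=0 RW=1 US=0 PS=0]
  ⇒ fault: PAGE_NOT_PRESENT  — 3 lookups

Entries read for #1: 2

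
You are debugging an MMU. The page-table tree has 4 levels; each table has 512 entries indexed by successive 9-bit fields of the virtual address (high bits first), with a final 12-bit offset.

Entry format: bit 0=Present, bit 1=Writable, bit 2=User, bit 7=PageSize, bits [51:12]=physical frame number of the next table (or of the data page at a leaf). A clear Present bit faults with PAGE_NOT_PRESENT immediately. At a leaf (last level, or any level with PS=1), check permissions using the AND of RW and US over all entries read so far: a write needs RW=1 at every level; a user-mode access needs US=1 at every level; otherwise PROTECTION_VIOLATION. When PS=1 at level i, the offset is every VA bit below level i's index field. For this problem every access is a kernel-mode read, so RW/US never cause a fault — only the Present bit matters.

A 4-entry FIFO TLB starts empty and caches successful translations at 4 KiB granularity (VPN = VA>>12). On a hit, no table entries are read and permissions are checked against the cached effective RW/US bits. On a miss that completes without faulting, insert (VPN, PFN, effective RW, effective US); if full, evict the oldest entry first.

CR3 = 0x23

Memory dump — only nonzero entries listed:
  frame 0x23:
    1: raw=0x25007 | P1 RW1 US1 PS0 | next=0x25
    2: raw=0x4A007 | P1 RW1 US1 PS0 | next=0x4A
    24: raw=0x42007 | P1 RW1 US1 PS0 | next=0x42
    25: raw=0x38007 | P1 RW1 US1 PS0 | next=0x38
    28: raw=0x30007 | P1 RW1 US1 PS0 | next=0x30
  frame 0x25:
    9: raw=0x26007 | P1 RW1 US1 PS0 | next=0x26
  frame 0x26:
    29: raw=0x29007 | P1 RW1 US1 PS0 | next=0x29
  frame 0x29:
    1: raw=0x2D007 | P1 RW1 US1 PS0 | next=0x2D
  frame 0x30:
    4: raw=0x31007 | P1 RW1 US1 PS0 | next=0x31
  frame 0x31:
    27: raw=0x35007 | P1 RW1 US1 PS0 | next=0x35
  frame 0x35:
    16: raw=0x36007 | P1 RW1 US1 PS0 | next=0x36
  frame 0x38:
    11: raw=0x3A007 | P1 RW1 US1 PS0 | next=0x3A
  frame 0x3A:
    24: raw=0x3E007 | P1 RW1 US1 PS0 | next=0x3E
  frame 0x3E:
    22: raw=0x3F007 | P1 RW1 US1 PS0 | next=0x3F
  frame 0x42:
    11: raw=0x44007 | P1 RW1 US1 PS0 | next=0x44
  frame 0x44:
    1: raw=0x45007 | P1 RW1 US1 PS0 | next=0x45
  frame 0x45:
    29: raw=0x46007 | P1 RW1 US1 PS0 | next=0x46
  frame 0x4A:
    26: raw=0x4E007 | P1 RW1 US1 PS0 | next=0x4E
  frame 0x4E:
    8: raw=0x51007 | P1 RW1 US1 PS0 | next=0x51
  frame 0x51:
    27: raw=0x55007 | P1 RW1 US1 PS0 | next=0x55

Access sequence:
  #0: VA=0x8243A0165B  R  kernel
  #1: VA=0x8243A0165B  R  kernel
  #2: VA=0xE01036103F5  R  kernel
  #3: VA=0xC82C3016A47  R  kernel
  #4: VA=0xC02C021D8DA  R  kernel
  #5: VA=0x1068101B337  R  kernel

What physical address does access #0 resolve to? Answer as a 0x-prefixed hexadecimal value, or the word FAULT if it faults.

Trace:
#0 VA=0x8243A0165B (r,kernel):
  [0] read 0x23 idx=1: raw=0x25007 flags P=1 W=1 U=1 S=0
  [1] read 0x25 idx=9: raw=0x26007 flags P=1 W=1 U=1 S=0
  [2] read 0x26 idx=29: raw=0x29007 flags P=1 W=1 U=1 S=0
  [3] read 0x29 idx=1: raw=0x2D007 flags P=1 W=1 U=1 S=0
  ✓ 0x2D65B  — 4 lookups
#1 VA=0x8243A0165B (r,kernel):
  TLB hit vpn=0x8243A01 → PA=0x2D65B
#2 VA=0xE01036103F5 (r,kernel):
  [0] read 0x23 idx=28: raw=0x30007 flags P=1 W=1 U=1 S=0
  [1] read 0x30 idx=4: raw=0x31007 flags P=1 W=1 U=1 S=0
  [2] read 0x31 idx=27: raw=0x35007 flags P=1 W=1 U=1 S=0
  [3] read 0x35 idx=16: raw=0x36007 flags P=1 W=1 U=1 S=0
  ✓ 0x363F5  — 4 lookups
#3 VA=0xC82C3016A47 (r,kernel):
  [0] read 0x23 idx=25: raw=0x38007 flags P=1 W=1 U=1 S=0
  [1] read 0x38 idx=11: raw=0x3A007 flags P=1 W=1 U=1 S=0
  [2] read 0x3A idx=24: raw=0x3E007 flags P=1 W=1 U=1 S=0
  [3] read 0x3E idx=22: raw=0x3F007 flags P=1 W=1 U=1 S=0
  ✓ 0x3FA47  — 4 lookups
#4 VA=0xC02C021D8DA (r,kernel):
  [0] read 0x23 idx=24: raw=0x42007 flags P=1 W=1 U=1 S=0
  [1] read 0x42 idx=11: raw=0x44007 flags P=1 W=1 U=1 S=0
  [2] read 0x44 idx=1: raw=0x45007 flags P=1 W=1 U=1 S=0
  [3] read 0x45 idx=29: raw=0x46007 flags P=1 W=1 U=1 S=0
  ✓ 0x468DA  — 4 lookups
#5 VA=0x1068101B337 (r,kernel):
  [0] read 0x23 idx=2: raw=0x4A007 flags P=1 W=1 U=1 S=0
  [1] read 0x4A idx=26: raw=0x4E007 flags P=1 W=1 U=1 S=0
  [2] read 0x4E idx=8: raw=0x51007 flags P=1 W=1 U=1 S=0
  [3] read 0x51 idx=27: raw=0x55007 flags P=1 W=1 U=1 S=0
  ✓ 0x55337  — 4 lookups

Access #0 PA: 0x2D65B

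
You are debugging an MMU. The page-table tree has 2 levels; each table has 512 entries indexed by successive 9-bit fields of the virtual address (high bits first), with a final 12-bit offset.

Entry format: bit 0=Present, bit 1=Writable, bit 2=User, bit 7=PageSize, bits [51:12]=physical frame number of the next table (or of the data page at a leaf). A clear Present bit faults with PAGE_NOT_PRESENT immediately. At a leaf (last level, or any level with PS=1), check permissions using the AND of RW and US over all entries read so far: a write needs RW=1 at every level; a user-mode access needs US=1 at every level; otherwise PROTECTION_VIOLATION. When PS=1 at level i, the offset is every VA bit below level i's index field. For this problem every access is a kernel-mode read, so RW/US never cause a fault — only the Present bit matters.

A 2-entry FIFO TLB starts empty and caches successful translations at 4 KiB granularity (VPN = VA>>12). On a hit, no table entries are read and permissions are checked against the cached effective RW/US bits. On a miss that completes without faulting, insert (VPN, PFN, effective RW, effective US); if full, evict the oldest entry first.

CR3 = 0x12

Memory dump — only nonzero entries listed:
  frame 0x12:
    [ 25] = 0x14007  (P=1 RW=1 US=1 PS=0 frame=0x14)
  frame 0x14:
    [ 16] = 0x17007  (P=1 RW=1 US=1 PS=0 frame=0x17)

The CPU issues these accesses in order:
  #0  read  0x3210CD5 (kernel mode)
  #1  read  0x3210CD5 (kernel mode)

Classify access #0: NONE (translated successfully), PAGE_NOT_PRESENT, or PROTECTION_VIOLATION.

Per-access translation:
#0 VA=0x3210CD5 (r,kernel):
  lvl0: tbl 0x12, slot 25 ⇒ 0x14007 (P1/RW1/US1/PS0)
  lvl1: tbl 0x14, slot 16 ⇒ 0x17007 (P1/RW1/US1/PS0)
  ✓ 0x17CD5  — 2 lookups
#1 VA=0x3210CD5 (r,kernel):
  TLB hit vpn=0x3210 → PA=0x17CD5

Access #0 fault: NONE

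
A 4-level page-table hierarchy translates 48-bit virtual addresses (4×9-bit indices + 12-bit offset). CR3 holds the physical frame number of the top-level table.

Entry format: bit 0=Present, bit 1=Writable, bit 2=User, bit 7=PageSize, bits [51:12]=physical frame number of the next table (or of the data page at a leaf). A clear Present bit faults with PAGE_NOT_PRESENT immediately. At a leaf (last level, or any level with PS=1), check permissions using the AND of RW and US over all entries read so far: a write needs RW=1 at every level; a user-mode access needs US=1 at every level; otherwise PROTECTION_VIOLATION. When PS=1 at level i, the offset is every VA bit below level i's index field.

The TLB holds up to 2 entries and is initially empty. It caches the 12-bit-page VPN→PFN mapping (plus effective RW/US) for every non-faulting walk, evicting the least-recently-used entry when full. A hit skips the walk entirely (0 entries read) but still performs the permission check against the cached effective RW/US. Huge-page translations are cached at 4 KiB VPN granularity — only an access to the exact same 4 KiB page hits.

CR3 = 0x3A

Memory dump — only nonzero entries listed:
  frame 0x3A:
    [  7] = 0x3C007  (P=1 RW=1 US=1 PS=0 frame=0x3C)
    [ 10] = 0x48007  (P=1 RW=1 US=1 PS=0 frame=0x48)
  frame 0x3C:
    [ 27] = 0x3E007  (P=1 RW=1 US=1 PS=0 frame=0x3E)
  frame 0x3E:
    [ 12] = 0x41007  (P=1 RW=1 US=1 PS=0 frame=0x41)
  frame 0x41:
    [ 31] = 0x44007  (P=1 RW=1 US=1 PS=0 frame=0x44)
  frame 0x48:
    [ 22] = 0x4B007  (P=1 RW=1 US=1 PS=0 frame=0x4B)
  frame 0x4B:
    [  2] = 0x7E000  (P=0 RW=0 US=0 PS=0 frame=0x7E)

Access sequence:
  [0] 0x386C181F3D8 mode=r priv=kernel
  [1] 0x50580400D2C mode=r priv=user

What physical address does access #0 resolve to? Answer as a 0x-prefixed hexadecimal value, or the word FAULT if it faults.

Trace:
#0 VA=0x386C181F3D8 (r,kernel):
  lvl0: tbl 0x3A, slot 7 ⇒ 0x3C007 (P1/RW1/US1/PS0)
  lvl1: tbl 0x3C, slot 27 ⇒ 0x3E007 (P1/RW1/US1/PS0)
  lvl2: tbl 0x3E, slot 12 ⇒ 0x41007 (P1/RW1/US1/PS0)
  lvl3: tbl 0x41, slot 31 ⇒ 0x44007 (P1/RW1/US1/PS0)
  → PA=0x443D8  (4 entries read)
#1 VA=0x50580400D2C (r,user):
  lvl0: tbl 0x3A, slot 10 ⇒ 0x48007 (P1/RW1/US1/PS0)
  lvl1: tbl 0x48, slot 22 ⇒ 0x4B007 (P1/RW1/US1/PS0)
  lvl2: tbl 0x4B, slot 2 ⇒ 0x7E000 (P0/RW0/US0/PS0)
  → PAGE_NOT_PRESENT  (3 entries read)

Access #0 PA: 0x443D8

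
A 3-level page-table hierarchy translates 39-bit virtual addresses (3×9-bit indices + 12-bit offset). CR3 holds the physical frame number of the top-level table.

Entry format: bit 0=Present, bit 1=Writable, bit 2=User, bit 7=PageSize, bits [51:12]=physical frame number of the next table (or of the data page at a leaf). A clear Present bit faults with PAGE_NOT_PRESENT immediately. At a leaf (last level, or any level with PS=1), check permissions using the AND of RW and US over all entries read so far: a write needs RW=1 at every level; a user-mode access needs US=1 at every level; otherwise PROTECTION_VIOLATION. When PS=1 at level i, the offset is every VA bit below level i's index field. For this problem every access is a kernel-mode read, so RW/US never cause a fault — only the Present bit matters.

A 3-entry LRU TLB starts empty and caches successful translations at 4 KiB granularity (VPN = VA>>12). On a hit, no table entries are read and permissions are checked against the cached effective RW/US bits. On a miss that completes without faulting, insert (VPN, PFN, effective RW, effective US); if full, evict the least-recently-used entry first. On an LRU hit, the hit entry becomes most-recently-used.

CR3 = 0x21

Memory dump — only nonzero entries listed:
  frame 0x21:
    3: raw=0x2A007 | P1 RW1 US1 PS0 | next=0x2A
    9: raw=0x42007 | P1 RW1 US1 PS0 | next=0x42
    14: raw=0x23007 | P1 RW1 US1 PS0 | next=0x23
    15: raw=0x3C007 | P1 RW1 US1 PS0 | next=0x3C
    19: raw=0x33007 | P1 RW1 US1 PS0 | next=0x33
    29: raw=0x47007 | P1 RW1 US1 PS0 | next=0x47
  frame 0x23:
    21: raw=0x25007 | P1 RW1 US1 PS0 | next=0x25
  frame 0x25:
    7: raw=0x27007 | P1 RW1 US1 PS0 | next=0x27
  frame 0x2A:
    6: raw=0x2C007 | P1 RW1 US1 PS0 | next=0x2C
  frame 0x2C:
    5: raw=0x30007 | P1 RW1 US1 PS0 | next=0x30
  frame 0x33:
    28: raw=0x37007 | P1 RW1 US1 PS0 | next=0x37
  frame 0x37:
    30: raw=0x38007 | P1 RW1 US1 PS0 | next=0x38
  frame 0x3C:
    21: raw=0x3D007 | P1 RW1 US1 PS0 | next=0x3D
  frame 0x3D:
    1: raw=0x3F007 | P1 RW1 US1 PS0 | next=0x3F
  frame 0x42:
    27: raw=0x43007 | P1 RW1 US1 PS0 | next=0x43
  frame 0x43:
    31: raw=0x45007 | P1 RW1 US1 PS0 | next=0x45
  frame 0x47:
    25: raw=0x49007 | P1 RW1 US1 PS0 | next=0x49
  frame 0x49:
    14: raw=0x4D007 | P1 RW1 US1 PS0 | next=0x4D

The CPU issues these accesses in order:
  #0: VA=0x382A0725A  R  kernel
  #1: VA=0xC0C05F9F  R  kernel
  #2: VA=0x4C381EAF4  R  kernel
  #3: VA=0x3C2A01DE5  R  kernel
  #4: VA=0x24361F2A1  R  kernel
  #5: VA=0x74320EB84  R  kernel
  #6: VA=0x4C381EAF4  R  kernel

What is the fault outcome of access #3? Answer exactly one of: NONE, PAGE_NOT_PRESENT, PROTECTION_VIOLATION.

Trace:
#0 VA=0x382A0725A (r,kernel):
  [0] read 0x21 idx=14: raw=0x23007 flags P=1 W=1 U=1 S=0
  [1] read 0x23 idx=21: raw=0x25007 flags P=1 W=1 U=1 S=0
  [2] read 0x25 idx=7: raw=0x27007 flags P=1 W=1 U=1 S=0
  ✓ 0x2725A  — 3 lookups
#1 VA=0xC0C05F9F (r,kernel):
  [0] read 0x21 idx=3: raw=0x2A007 flags P=1 W=1 U=1 S=0
  [1] read 0x2A idx=6: raw=0x2C007 flags P=1 W=1 U=1 S=0
  [2] read 0x2C idx=5: raw=0x30007 flags P=1 W=1 U=1 S=0
  ✓ 0x30F9F  — 3 lookups
#2 VA=0x4C381EAF4 (r,kernel):
  [0] read 0x21 idx=19: raw=0x33007 flags P=1 W=1 U=1 S=0
  [1] read 0x33 idx=28: raw=0x37007 flags P=1 W=1 U=1 S=0
  [2] read 0x37 idx=30: raw=0x38007 flags P=1 W=1 U=1 S=0
  ✓ 0x38AF4  — 3 lookups
#3 VA=0x3C2A01DE5 (r,kernel):
  [0] read 0x21 idx=15: raw=0x3C007 flags P=1 W=1 U=1 S=0
  [1] read 0x3C idx=21: raw=0x3D007 flags P=1 W=1 U=1 S=0
  [2] read 0x3D idx=1: raw=0x3F007 flags P=1 W=1 U=1 S=0
  ✓ 0x3FDE5  — 3 lookups
#4 VA=0x24361F2A1 (r,kernel):
  [0] read 0x21 idx=9: raw=0x42007 flags P=1 W=1 U=1 S=0
  [1] read 0x42 idx=27: raw=0x43007 flags P=1 W=1 U=1 S=0
  [2] read 0x43 idx=31: raw=0x45007 flags P=1 W=1 U=1 S=0
  ✓ 0x452A1  — 3 lookups
#5 VA=0x74320EB84 (r,kernel):
  [0] read 0x21 idx=29: raw=0x47007 flags P=1 W=1 U=1 S=0
  [1] read 0x47 idx=25: raw=0x49007 flags P=1 W=1 U=1 S=0
  [2] read 0x49 idx=14: raw=0x4D007 flags P=1 W=1 U=1 S=0
  ✓ 0x4DB84  — 3 lookups
#6 VA=0x4C381EAF4 (r,kernel):
  [0] read 0x21 idx=19: raw=0x33007 flags P=1 W=1 U=1 S=0
  [1] read 0x33 idx=28: raw=0x37007 flags P=1 W=1 U=1 S=0
  [2] read 0x37 idx=30: raw=0x38007 flags P=1 W=1 U=1 S=0
  ✓ 0x38AF4  — 3 lookups

Access #3 fault: NONE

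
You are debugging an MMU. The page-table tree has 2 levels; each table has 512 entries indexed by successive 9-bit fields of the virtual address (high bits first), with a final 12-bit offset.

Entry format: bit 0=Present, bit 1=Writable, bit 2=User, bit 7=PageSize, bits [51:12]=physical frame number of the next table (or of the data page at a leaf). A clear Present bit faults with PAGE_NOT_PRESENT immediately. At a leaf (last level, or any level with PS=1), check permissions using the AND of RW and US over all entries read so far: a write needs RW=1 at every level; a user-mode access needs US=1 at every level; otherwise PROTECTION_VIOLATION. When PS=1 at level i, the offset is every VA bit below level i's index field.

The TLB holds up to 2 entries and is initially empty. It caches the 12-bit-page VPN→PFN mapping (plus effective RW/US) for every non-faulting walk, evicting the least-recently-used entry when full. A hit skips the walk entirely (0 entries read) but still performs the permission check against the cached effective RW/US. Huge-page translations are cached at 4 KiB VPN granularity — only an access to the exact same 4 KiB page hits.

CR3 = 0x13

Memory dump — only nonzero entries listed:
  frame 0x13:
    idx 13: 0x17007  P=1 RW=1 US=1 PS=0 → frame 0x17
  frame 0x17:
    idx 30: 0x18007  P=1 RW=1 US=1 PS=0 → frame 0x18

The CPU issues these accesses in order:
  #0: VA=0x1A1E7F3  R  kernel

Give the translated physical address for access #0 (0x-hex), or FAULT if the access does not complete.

Walk each access:
#0 VA=0x1A1E7F3 (r,kernel):
  [0] read 0x13 idx=13: raw=0x17007 flags P=1 W=1 U=1 S=0
  [1] read 0x17 idx=30: raw=0x18007 flags P=1 W=1 U=1 S=0
  → PA=0x187F3  (2 entries read)

Access #0 PA: 0x187F3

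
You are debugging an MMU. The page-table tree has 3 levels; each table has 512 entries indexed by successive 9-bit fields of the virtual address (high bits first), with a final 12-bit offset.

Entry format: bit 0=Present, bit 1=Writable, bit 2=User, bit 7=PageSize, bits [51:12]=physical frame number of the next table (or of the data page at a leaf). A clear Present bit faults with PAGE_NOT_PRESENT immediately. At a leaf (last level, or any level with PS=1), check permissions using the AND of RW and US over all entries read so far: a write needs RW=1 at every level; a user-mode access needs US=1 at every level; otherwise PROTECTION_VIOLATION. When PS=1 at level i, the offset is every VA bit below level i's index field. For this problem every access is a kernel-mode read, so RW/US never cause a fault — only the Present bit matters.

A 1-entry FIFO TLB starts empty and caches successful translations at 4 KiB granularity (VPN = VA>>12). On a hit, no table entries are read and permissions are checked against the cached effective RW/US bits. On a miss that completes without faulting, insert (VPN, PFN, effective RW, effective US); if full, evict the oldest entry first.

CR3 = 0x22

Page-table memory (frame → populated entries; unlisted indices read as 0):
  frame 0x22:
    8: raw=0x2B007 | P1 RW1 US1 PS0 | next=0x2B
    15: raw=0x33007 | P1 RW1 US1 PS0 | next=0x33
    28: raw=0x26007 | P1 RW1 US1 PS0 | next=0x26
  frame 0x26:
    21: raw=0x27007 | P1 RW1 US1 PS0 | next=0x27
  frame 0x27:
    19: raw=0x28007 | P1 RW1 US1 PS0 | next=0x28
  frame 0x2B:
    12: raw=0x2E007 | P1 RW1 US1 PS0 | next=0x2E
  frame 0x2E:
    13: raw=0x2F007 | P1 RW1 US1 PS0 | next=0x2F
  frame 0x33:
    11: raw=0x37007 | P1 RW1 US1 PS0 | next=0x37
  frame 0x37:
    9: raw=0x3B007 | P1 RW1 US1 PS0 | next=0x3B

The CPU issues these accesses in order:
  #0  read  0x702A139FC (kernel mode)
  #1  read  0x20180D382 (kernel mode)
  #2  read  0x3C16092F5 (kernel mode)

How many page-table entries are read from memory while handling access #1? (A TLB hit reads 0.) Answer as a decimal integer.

Per-access translation:
#0 VA=0x702A139FC (r,kernel):
  lvl0: tbl 0x22, slot 28 ⇒ 0x26007 (P1/RW1/US1/PS0)
  lvl1: tbl 0x26, slot 21 ⇒ 0x27007 (P1/RW1/US1/PS0)
  lvl2: tbl 0x27, slot 19 ⇒ 0x28007 (P1/RW1/US1/PS0)
  ✓ 0x289FC  — 3 lookups
#1 VA=0x20180D382 (r,kernel):
  lvl0: tbl 0x22, slot 8 ⇒ 0x2B007 (P1/RW1/US1/PS0)
  lvl1: tbl 0x2B, slot 12 ⇒ 0x2E007 (P1/RW1/US1/PS0)
  lvl2: tbl 0x2E, slot 13 ⇒ 0x2F007 (P1/RW1/US1/PS0)
  ✓ 0x2F382  — 3 lookups
#2 VA=0x3C16092F5 (r,kernel):
  lvl0: tbl 0x22, slot 15 ⇒ 0x33007 (P1/RW1/US1/PS0)
  lvl1: tbl 0x33, slot 11 ⇒ 0x37007 (P1/RW1/US1/PS0)
  lvl2: tbl 0x37, slot 9 ⇒ 0x3B007 (P1/RW1/US1/PS0)
  ✓ 0x3B2F5  — 3 lookups

Entries read for #1: 3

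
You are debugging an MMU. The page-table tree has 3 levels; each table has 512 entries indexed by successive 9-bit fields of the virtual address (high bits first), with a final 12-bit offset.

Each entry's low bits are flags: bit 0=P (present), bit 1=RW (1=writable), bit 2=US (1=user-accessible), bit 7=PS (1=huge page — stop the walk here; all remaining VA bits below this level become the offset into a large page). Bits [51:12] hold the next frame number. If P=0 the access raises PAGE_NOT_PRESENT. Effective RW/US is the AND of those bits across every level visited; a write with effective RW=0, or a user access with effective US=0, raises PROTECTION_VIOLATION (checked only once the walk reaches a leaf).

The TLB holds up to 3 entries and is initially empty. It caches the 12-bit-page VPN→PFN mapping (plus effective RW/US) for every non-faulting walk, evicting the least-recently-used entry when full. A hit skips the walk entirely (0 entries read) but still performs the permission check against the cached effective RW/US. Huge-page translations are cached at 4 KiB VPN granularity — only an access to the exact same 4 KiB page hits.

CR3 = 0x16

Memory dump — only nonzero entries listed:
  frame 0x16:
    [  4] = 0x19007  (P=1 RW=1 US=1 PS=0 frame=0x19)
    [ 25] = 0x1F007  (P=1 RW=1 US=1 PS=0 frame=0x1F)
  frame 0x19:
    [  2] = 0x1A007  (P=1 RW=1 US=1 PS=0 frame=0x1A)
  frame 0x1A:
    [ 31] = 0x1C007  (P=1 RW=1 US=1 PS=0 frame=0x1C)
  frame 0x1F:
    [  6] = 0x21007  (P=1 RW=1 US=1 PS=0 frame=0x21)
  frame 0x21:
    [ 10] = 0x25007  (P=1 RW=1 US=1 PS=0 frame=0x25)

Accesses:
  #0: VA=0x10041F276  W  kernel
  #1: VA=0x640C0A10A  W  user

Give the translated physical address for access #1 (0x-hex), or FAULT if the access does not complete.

Walk each access:
#0 VA=0x10041F276 (w,kernel):
  lvl0: tbl 0x16, slot 4 ⇒ 0x19007 (P1/RW1/US1/PS0)
  lvl1: tbl 0x19, slot 2 ⇒ 0x1A007 (P1/RW1/US1/PS0)
  lvl2: tbl 0x1A, slot 31 ⇒ 0x1C007 (P1/RW1/US1/PS0)
  → PA=0x1C276  (3 entries read)
#1 VA=0x640C0A10A (w,user):
  lvl0: tbl 0x16, slot 25 ⇒ 0x1F007 (P1/RW1/US1/PS0)
  lvl1: tbl 0x1F, slot 6 ⇒ 0x21007 (P1/RW1/US1/PS0)
  lvl2: tbl 0x21, slot 10 ⇒ 0x25007 (P1/RW1/US1/PS0)
  → PA=0x2510A  (3 entries read)

Access #1 PA: 0x2510A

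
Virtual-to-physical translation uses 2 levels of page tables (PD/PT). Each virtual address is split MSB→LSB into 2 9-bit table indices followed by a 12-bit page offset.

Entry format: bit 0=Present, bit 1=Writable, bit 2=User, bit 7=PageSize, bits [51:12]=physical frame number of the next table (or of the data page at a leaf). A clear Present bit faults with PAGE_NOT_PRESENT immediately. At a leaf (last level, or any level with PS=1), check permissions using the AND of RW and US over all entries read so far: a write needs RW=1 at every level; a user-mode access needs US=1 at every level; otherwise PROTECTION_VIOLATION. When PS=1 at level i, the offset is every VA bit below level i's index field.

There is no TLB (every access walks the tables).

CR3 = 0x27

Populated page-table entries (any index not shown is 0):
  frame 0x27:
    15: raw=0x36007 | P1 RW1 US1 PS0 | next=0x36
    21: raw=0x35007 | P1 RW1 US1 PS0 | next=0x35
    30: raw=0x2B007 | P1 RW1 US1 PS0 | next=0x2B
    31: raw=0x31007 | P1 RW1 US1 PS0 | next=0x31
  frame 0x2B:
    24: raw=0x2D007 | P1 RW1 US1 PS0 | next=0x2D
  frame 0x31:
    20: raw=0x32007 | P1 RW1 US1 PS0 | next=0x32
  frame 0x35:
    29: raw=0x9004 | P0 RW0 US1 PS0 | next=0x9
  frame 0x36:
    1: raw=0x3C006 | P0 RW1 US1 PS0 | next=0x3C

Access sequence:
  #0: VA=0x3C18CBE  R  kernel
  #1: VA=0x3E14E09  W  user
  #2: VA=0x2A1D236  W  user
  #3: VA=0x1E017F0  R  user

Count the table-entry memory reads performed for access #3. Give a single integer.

Trace:
#0 VA=0x3C18CBE (r,kernel):
  [0] read 0x27 idx=30: raw=0x2B007 flags P=1 W=1 U=1 S=0
  [1] read 0x2B idx=24: raw=0x2D007 flags P=1 W=1 U=1 S=0
  ✓ 0x2DCBE  — 2 lookups
#1 VA=0x3E14E09 (w,user):
  [0] read 0x27 idx=31: raw=0x31007 flags P=1 W=1 U=1 S=0
  [1] read 0x31 idx=20: raw=0x32007 flags P=1 W=1 U=1 S=0
  ✓ 0x32E09  — 2 lookups
#2 VA=0x2A1D236 (w,user):
  [0] read 0x27 idx=21: raw=0x35007 flags P=1 W=1 U=1 S=0
  [1] read 0x35 idx=29: raw=0x9004 flags P=0 W=0 U=1 S=0
  → PAGE_NOT_PRESENT  (2 entries read)
#3 VA=0x1E017F0 (r,user):
  [0] read 0x27 idx=15: raw=0x36007 flags P=1 W=1 U=1 S=0
  [1] read 0x36 idx=1: raw=0x3C006 flags P=0 W=1 U=1 S=0
  → PAGE_NOT_PRESENT  (2 entries read)

Entries read for #3: 2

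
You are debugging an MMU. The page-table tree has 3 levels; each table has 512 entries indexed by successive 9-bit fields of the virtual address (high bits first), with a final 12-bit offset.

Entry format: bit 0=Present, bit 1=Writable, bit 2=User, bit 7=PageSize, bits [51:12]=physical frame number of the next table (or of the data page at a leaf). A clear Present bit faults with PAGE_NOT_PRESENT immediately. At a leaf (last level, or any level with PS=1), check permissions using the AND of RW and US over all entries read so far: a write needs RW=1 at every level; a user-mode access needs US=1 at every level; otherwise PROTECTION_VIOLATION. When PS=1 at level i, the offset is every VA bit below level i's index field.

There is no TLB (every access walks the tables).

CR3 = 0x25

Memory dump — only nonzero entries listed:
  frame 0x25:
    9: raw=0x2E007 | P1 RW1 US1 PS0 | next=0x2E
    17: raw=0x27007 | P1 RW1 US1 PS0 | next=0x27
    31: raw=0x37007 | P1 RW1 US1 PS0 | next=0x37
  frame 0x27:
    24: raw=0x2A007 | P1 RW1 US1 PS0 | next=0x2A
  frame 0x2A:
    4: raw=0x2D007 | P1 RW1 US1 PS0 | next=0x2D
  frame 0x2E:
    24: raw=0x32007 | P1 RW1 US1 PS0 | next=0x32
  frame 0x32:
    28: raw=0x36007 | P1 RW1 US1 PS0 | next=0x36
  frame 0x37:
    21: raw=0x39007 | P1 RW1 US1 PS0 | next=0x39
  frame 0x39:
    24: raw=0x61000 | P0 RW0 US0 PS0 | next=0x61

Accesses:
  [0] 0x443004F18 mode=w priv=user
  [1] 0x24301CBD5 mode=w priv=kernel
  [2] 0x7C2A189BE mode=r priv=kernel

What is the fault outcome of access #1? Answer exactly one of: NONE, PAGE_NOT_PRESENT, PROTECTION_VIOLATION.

Per-access translation:
#0 VA=0x443004F18 (w,user):
  [0] read 0x25 idx=17: raw=0x27007 flags P=1 W=1 U=1 S=0
  [1] read 0x27 idx=24: raw=0x2A007 flags P=1 W=1 U=1 S=0
  [2] read 0x2A idx=4: raw=0x2D007 flags P=1 W=1 U=1 S=0
  → PA=0x2DF18  (3 entries read)
#1 VA=0x24301CBD5 (w,kernel):
  [0] read 0x25 idx=9: raw=0x2E007 flags P=1 W=1 U=1 S=0
  [1] read 0x2E idx=24: raw=0x32007 flags P=1 W=1 U=1 S=0
  [2] read 0x32 idx=28: raw=0x36007 flags P=1 W=1 U=1 S=0
  → PA=0x36BD5  (3 entries read)
#2 VA=0x7C2A189BE (r,kernel):
  [0] read 0x25 idx=31: raw=0x37007 flags P=1 W=1 U=1 S=0
  [1] read 0x37 idx=21: raw=0x39007 flags P=1 W=1 U=1 S=0
  [2] read 0x39 idx=24: raw=0x61000 flags P=0 W=0 U=0 S=0
  → PAGE_NOT_PRESENT  (3 entries read)

Access #1 fault: NONE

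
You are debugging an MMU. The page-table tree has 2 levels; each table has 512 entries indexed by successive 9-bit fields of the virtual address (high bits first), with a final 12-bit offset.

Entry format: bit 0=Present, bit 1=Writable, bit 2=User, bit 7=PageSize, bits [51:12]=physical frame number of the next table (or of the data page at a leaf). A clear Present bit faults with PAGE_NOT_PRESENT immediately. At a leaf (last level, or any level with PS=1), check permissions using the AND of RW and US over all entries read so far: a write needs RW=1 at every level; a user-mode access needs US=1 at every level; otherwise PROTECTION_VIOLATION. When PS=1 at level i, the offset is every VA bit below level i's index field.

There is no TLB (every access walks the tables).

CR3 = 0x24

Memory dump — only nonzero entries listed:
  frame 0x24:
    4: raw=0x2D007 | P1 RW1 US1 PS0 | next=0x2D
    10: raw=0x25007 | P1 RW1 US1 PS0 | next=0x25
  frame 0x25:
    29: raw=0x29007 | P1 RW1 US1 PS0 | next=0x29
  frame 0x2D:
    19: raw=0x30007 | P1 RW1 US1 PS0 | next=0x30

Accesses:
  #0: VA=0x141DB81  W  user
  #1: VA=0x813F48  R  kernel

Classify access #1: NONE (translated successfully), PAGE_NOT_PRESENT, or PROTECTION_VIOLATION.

Trace:
#0 VA=0x141DB81 (w,user):
  L0: frame=0x24 idx=10 entry=0x25007 [P=1 RW=1 US=1 PS=0]
  L1: frame=0x25 idx=29 entry=0x29007 [P=1 RW=1 US=1 PS=0]
  ⇒ phys 0x29B81  [2 reads]
#1 VA=0x813F48 (r,kernel):
  L0: frame=0x24 idx=4 entry=0x2D007 [P=1 RW=1 US=1 PS=0]
  L1: frame=0x2D idx=19 entry=0x30007 [P=1 RW=1 US=1 PS=0]
  ⇒ phys 0x30F48  [2 reads]

Access #1 fault: NONE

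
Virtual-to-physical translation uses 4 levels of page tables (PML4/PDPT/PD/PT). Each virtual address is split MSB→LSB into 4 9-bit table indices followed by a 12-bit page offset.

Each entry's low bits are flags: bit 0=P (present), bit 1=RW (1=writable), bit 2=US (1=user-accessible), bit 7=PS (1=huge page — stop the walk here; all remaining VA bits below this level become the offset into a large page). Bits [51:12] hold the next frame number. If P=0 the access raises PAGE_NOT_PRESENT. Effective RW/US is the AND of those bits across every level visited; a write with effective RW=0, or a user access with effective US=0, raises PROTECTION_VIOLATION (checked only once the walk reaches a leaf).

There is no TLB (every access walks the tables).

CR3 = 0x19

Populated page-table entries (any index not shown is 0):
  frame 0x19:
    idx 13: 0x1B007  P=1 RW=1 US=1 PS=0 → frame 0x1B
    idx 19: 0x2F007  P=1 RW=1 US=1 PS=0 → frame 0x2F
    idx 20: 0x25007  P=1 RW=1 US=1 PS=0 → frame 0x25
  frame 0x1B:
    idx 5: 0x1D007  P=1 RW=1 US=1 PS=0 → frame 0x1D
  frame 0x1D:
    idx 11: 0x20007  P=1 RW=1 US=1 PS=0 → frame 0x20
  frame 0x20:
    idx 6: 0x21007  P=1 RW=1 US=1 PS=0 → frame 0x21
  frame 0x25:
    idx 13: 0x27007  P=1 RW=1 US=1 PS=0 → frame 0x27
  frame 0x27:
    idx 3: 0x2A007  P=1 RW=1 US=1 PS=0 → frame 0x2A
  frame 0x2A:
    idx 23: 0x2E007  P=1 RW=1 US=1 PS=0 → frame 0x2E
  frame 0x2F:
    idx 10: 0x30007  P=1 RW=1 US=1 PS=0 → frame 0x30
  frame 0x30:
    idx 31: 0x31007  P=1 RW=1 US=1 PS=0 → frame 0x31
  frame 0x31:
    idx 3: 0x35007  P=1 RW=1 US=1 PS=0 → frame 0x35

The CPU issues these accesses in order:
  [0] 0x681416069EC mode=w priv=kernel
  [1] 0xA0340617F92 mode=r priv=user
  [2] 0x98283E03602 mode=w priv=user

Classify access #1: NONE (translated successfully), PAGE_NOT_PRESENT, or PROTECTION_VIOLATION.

Trace:
#0 VA=0x681416069EC (w,kernel):
  lvl0: tbl 0x19, slot 13 ⇒ 0x1B007 (P1/RW1/US1/PS0)
  lvl1: tbl 0x1B, slot 5 ⇒ 0x1D007 (P1/RW1/US1/PS0)
  lvl2: tbl 0x1D, slot 11 ⇒ 0x20007 (P1/RW1/US1/PS0)
  lvl3: tbl 0x20, slot 6 ⇒ 0x21007 (P1/RW1/US1/PS0)
  ✓ 0x219EC  — 4 lookups
#1 VA=0xA0340617F92 (r,user):
  lvl0: tbl 0x19, slot 20 ⇒ 0x25007 (P1/RW1/US1/PS0)
  lvl1: tbl 0x25, slot 13 ⇒ 0x27007 (P1/RW1/US1/PS0)
  lvl2: tbl 0x27, slot 3 ⇒ 0x2A007 (P1/RW1/US1/PS0)
  lvl3: tbl 0x2A, slot 23 ⇒ 0x2E007 (P1/RW1/US1/PS0)
  ✓ 0x2EF92  — 4 lookups
#2 VA=0x98283E03602 (w,user):
  lvl0: tbl 0x19, slot 19 ⇒ 0x2F007 (P1/RW1/US1/PS0)
  lvl1: tbl 0x2F, slot 10 ⇒ 0x30007 (P1/RW1/US1/PS0)
  lvl2: tbl 0x30, slot 31 ⇒ 0x31007 (P1/RW1/US1/PS0)
  lvl3: tbl 0x31, slot 3 ⇒ 0x35007 (P1/RW1/US1/PS0)
  ✓ 0x35602  — 4 lookups

Access #1 fault: NONE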